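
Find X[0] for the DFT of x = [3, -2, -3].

X[0] = Σ(n=0 to 2) x[n] · ω_3^0 = Σ x[n]
= (3) + (-2) + (-3)

X[0] = -2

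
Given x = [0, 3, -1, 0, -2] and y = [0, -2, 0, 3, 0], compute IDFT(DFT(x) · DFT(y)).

(x ⊛ y)[n] = Σ(m=0 to 4) x[m] · y[(n-m) mod 5]

Computing each output sample:
(x ⊛ y)[0] = 1
(x ⊛ y)[1] = 0
(x ⊛ y)[2] = -12
(x ⊛ y)[3] = 2
(x ⊛ y)[4] = 9

x ⊛ y = [1, 0, -12, 2, 9]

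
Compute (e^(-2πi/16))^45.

Since ω_16^16 = 1, powers reduce modulo 16.
45 mod 16 = 13
So ω_16^45 = ω_16^13 = e^(-2πi·13/16)

ω_16^45 = ω_16^13 = 0.3827+0.9239i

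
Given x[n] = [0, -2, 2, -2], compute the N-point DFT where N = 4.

X[k] = Σ(n=0 to 3) x[n] · ω_4^(nk)
where ω_4 = e^(-2πi/4)

Computing each X[k]:
X[0] = -2
X[1] = -2
X[2] = 6
X[3] = -2

X = [-2, -2, 6, -2]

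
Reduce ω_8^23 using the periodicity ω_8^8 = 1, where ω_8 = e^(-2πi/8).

Since ω_8^8 = 1, powers reduce modulo 8.
23 mod 8 = 7
So ω_8^23 = ω_8^7 = e^(-2πi·7/8)

ω_8^23 = ω_8^7 = 0.7071+0.7071i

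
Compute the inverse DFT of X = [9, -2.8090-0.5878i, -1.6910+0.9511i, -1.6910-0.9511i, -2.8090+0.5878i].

x[n] = (1/5) Σ(k=0 to 4) X[k] · e^(2πikn/5)

Computing each x[n]:
x[0] = 0
x[1] = 2
x[2] = 3
x[3] = 2
x[4] = 2

x = [0, 2, 3, 2, 2]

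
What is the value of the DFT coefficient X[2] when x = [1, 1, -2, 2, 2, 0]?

X[2] = Σ(n=0 to 5) x[n] · ω_6^(2n) where ω_6 = e^(-2πi/6)
= (1)·ω_6^0 + (1)·ω_6^2 + (-2)·ω_6^4 + (2)·ω_6^6 + (2)·ω_6^8 + (0)·ω_6^10

X[2] = 2.5000-4.3301i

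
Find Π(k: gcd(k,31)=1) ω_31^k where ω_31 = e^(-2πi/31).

The primitive 31st roots of unity are ω_31^k for k coprime to 31: k ∈ {1, 2, 3, 4, 5, 6, 7, 8, 9, 10, 11, 12, 13, 14, 15, 16, 17, 18, 19, 20, 21, 22, 23, 24, 25, 26, 27, 28, 29, 30}
Their product equals the constant term of the cyclotomic polynomial Φ_31(x) up to sign.
For n ≥ 3, the product of all primitive nth roots of unity is 1. (For n=1 it is 1; for n=2 it is -1.)

1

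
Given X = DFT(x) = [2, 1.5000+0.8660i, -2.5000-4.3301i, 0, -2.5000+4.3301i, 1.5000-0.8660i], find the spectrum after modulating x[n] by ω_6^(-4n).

Modulation property: DFT(ω_6^(-4n)·x[n]) = X[(k-4) mod 6], so circularly shift X by 4 positions.

X[k-4] = [-2.5000-4.3301i, 0, -2.5000+4.3301i, 1.5000-0.8660i, 2, 1.5000+0.8660i]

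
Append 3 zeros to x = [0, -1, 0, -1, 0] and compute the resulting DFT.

Original 5-point DFT: [-2, 0.5000+0.3633i, 0.5000+1.5388i, 0.5000-1.5388i, 0.5000-0.3633i]
Zero-padded 8-point DFT provides frequency interpolation.

DFT_8([x, 0, ...]) = [-2, 1.4142i, 0, 1.4142i, 2, -1.4142i, 0, -1.4142i]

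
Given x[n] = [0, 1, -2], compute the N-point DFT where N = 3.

X[k] = Σ(n=0 to 2) x[n] · ω_3^(nk)
where ω_3 = e^(-2πi/3)

Computing each X[k]:
X[0] = -1
X[1] = 0.5000-2.5981i
X[2] = 0.5000+2.5981i

X = [-1, 0.5000-2.5981i, 0.5000+2.5981i]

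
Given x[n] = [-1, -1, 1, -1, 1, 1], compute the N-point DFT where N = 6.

X[k] = Σ(n=0 to 5) x[n] · ω_6^(nk)
where ω_6 = e^(-2πi/6)

Computing each X[k]:
X[0] = 0
X[1] = -1.0000+1.7321i
X[2] = -3.0000+1.7321i
X[3] = 2
X[4] = -3.0000-1.7321i
X[5] = -1.0000-1.7321i

X = [0, -1.0000+1.7321i, -3.0000+1.7321i, 2, -3.0000-1.7321i, -1.0000-1.7321i]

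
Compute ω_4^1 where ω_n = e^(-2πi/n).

ω_4^1 = e^(-2πi·1/4)
= cos(-2π·1/4) + i·sin(-2π·1/4)
= cos(-2π/4) + i·sin(-2π/4)

ω_4^1 = cos(-2π/4) + i·sin(-2π/4) = -1i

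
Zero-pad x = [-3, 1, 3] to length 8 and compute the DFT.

Original 3-point DFT: [1, -5.0000+1.7321i, -5.0000-1.7321i]
Zero-padded 8-point DFT provides frequency interpolation.

DFT_8([x, 0, ...]) = [1, -2.2929-3.7071i, -6-1i, -3.7071+2.2929i, -1, -3.7071-2.2929i, -6+1i, -2.2929+3.7071i]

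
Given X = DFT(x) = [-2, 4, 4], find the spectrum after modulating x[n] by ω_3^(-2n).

Modulation property: DFT(ω_3^(-2n)·x[n]) = X[(k-2) mod 3], so circularly shift X by 2 positions.

X[k-2] = [4, 4, -2]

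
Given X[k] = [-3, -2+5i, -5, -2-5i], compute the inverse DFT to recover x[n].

x[n] = (1/4) Σ(k=0 to 3) X[k] · e^(2πikn/4)

Computing each x[n]:
x[0] = -3
x[1] = -2
x[2] = -1
x[3] = 3

x = [-3, -2, -1, 3]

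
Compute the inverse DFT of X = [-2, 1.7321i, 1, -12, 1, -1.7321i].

x[n] = (1/6) Σ(k=0 to 5) X[k] · e^(2πikn/6)

Computing each x[n]:
x[0] = -2
x[1] = 1
x[2] = -3
x[3] = 2
x[4] = -2
x[5] = 2

x = [-2, 1, -3, 2, -2, 2]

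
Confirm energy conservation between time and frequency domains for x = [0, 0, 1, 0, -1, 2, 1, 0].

Time domain:
Σ|x[n]|² = |0|² + |0|² + |1|² + |0|² + |-1|² + |2|² + |1|² + |0|² = 7.0000

Frequency domain:
(1/8)Σ|X[k]|² = (1/8)(|3|² + |-0.4142+1.4142i|² + |-3-2i|² + |2.4142+1.4142i|² + |-1|² + |2.4142-1.4142i|² + |-3+2i|² + |-0.4142-1.4142i|²) = (1/8)·56.0000 = 7.0000

Both sides agree, confirming Parseval's theorem.

Σ|x[n]|² = (1/N)Σ|X[k]|² = 7.0000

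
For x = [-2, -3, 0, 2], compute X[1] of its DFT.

X[1] = Σ(n=0 to 3) x[n] · ω_4^(1n) where ω_4 = e^(-2πi/4)
= (-2)·ω_4^0 + (-3)·ω_4^1 + (0)·ω_4^2 + (2)·ω_4^3

X[1] = -2+5i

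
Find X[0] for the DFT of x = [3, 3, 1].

X[0] = Σ(n=0 to 2) x[n] · ω_3^0 = Σ x[n]
= (3) + (3) + (1)

X[0] = 7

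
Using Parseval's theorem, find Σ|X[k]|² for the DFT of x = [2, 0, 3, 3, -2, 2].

Parseval: Σ|x[n]|² = (1/N)Σ|X[k]|², so Σ|X[k]|² = N·Σ|x[n]|² = 6·30.0000

Σ|X[k]|² = N·Σ|x[n]|² = 6·30.0000 = 180.0000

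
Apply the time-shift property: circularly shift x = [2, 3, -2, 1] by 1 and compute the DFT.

Time shift by 1: X_shifted[k] = ω_4^(1k) · X[k]
Shifted x = [1, 2, 3, -2]

DFT(x[n-1]) = [4, -2-4i, 4, -2+4i]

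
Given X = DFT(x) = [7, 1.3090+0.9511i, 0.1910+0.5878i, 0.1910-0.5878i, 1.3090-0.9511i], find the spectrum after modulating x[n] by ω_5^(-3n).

Modulation property: DFT(ω_5^(-3n)·x[n]) = X[(k-3) mod 5], so circularly shift X by 3 positions.

X[k-3] = [0.1910+0.5878i, 0.1910-0.5878i, 1.3090-0.9511i, 7, 1.3090+0.9511i]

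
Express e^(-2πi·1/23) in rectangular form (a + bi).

ω_23^1 = e^(-2πi·1/23)
= cos(-2π·1/23) + i·sin(-2π·1/23)
= cos(-2π/23) + i·sin(-2π/23)

ω_23^1 = cos(-2π/23) + i·sin(-2π/23) = 0.9629-0.2698i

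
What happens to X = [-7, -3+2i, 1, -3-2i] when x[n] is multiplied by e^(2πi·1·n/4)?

Modulation property: DFT(ω_4^(-1n)·x[n]) = X[(k-1) mod 4], so circularly shift X by 1 positions.

X[k-1] = [-3-2i, -7, -3+2i, 1]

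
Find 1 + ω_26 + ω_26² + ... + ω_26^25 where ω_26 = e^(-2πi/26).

Sum of all nth roots of unity equals 0 for n > 1 (geometric series with r ≠ 1).

0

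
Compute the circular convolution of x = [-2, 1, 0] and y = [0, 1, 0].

(x ⊛ y)[n] = Σ(m=0 to 2) x[m] · y[(n-m) mod 3]

Computing each output sample:
(x ⊛ y)[0] = 0
(x ⊛ y)[1] = -2
(x ⊛ y)[2] = 1

x ⊛ y = [0, -2, 1]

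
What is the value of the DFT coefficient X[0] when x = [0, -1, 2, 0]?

X[0] = Σ(n=0 to 3) x[n] · ω_4^0 = Σ x[n]
= (0) + (-1) + (2) + (0)

X[0] = 1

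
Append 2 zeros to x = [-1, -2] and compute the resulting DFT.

Original 2-point DFT: [-3, 1]
Zero-padded 4-point DFT provides frequency interpolation.

DFT_4([x, 0, ...]) = [-3, -1+2i, 1, -1-2i]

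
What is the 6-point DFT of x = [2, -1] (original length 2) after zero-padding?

Original 2-point DFT: [1, 3]
Zero-padded 6-point DFT provides frequency interpolation.

DFT_6([x, 0, ...]) = [1, 1.5000+0.8660i, 2.5000+0.8660i, 3, 2.5000-0.8660i, 1.5000-0.8660i]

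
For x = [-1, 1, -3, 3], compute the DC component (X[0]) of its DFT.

X[0] = Σ(n=0 to 3) x[n] · ω_4^0 = Σ x[n]
= (-1) + (1) + (-3) + (3)

X[0] = 0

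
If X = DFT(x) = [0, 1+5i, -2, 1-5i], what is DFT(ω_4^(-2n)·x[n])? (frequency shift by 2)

Modulation property: DFT(ω_4^(-2n)·x[n]) = X[(k-2) mod 4], so circularly shift X by 2 positions.

X[k-2] = [-2, 1-5i, 0, 1+5i]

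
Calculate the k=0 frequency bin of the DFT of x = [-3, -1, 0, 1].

X[0] = Σ(n=0 to 3) x[n] · ω_4^0 = Σ x[n]
= (-3) + (-1) + (0) + (1)

X[0] = -3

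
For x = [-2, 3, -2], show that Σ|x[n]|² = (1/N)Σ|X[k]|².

Time domain:
Σ|x[n]|² = |-2|² + |3|² + |-2|² = 17.0000

Frequency domain:
(1/3)Σ|X[k]|² = (1/3)(|-1|² + |-2.5000-4.3301i|² + |-2.5000+4.3301i|²) = (1/3)·51.0000 = 17.0000

Both sides agree, confirming Parseval's theorem.

Σ|x[n]|² = (1/N)Σ|X[k]|² = 17.0000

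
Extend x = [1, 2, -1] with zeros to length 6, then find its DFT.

Original 3-point DFT: [2, 0.5000-2.5981i, 0.5000+2.5981i]
Zero-padded 6-point DFT provides frequency interpolation.

DFT_6([x, 0, ...]) = [2, 2.5000-0.8660i, 0.5000-2.5981i, -2, 0.5000+2.5981i, 2.5000+0.8660i]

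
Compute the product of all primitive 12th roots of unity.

The primitive 12th roots of unity are ω_12^k for k coprime to 12: k ∈ {1, 5, 7, 11}
Their product equals the constant term of the cyclotomic polynomial Φ_12(x) up to sign.
For n ≥ 3, the product of all primitive nth roots of unity is 1. (For n=1 it is 1; for n=2 it is -1.)

1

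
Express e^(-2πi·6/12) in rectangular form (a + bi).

ω_12^6 = e^(-2πi·6/12)
= cos(-2π·6/12) + i·sin(-2π·6/12)
= cos(-12π/12) + i·sin(-12π/12)

ω_12^6 = cos(-12π/12) + i·sin(-12π/12) = -1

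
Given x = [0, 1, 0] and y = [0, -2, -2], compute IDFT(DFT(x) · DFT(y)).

(x ⊛ y)[n] = Σ(m=0 to 2) x[m] · y[(n-m) mod 3]

Computing each output sample:
(x ⊛ y)[0] = -2
(x ⊛ y)[1] = 0
(x ⊛ y)[2] = -2

x ⊛ y = [-2, 0, -2]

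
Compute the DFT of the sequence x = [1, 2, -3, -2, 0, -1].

X[k] = Σ(n=0 to 5) x[n] · ω_6^(nk)
where ω_6 = e^(-2πi/6)

Computing each X[k]:
X[0] = -3
X[1] = 5
X[2] = -5.1962i
X[3] = -1
X[4] = 5.1962i
X[5] = 5

X = [-3, 5, -5.1962i, -1, 5.1962i, 5]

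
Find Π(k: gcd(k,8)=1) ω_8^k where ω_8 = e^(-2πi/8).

The primitive 8th roots of unity are ω_8^k for k coprime to 8: k ∈ {1, 3, 5, 7}
Their product equals the constant term of the cyclotomic polynomial Φ_8(x) up to sign.
For n ≥ 3, the product of all primitive nth roots of unity is 1. (For n=1 it is 1; for n=2 it is -1.)

1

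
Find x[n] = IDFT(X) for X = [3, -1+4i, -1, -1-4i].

x[n] = (1/4) Σ(k=0 to 3) X[k] · e^(2πikn/4)

Computing each x[n]:
x[0] = 0
x[1] = -1
x[2] = 1
x[3] = 3

x = [0, -1, 1, 3]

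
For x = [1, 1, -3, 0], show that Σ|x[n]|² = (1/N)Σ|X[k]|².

Time domain:
Σ|x[n]|² = |1|² + |1|² + |-3|² + |0|² = 11.0000

Frequency domain:
(1/4)Σ|X[k]|² = (1/4)(|-1|² + |4-1i|² + |-3|² + |4+1i|²) = (1/4)·44.0000 = 11.0000

Both sides agree, confirming Parseval's theorem.

Σ|x[n]|² = (1/N)Σ|X[k]|² = 11.0000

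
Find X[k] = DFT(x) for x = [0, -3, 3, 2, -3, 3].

X[k] = Σ(n=0 to 5) x[n] · ω_6^(nk)
where ω_6 = e^(-2πi/6)

Computing each X[k]:
X[0] = 2
X[1] = -2
X[2] = 2.0000+10.3923i
X[3] = -2
X[4] = 2.0000-10.3923i
X[5] = -2

X = [2, -2, 2.0000+10.3923i, -2, 2.0000-10.3923i, -2]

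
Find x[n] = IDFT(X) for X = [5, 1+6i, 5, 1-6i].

x[n] = (1/4) Σ(k=0 to 3) X[k] · e^(2πikn/4)

Computing each x[n]:
x[0] = 3
x[1] = -3
x[2] = 2
x[3] = 3

x = [3, -3, 2, 3]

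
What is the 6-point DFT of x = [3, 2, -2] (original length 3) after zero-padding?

Original 3-point DFT: [3, 3.0000-3.4641i, 3.0000+3.4641i]
Zero-padded 6-point DFT provides frequency interpolation.

DFT_6([x, 0, ...]) = [3, 5, 3.0000-3.4641i, -1, 3.0000+3.4641i, 5]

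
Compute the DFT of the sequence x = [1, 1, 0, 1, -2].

X[k] = Σ(n=0 to 4) x[n] · ω_5^(nk)
where ω_5 = e^(-2πi/5)

Computing each X[k]:
X[0] = 1
X[1] = -0.1180-2.2654i
X[2] = 2.1180-2.7144i
X[3] = 2.1180+2.7144i
X[4] = -0.1180+2.2654i

X = [1, -0.1180-2.2654i, 2.1180-2.7144i, 2.1180+2.7144i, -0.1180+2.2654i]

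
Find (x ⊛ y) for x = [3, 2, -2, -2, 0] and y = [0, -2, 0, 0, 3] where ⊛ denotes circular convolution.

(x ⊛ y)[n] = Σ(m=0 to 4) x[m] · y[(n-m) mod 5]

Computing each output sample:
(x ⊛ y)[0] = 6
(x ⊛ y)[1] = -12
(x ⊛ y)[2] = -10
(x ⊛ y)[3] = 4
(x ⊛ y)[4] = 13

x ⊛ y = [6, -12, -10, 4, 13]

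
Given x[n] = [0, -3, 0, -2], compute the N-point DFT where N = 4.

X[k] = Σ(n=0 to 3) x[n] · ω_4^(nk)
where ω_4 = e^(-2πi/4)

Computing each X[k]:
X[0] = -5
X[1] = 1i
X[2] = 5
X[3] = -1i

X = [-5, 1i, 5, -1i]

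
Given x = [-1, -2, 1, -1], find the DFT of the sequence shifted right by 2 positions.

Time shift by 2: X_shifted[k] = ω_4^(2k) · X[k]
Shifted x = [1, -1, -1, -2]

DFT(x[n-2]) = [-3, 2-1i, 3, 2+1i]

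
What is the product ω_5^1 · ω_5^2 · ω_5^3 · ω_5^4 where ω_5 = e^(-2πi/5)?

The primitive 5th roots of unity are ω_5^k for k coprime to 5: k ∈ {1, 2, 3, 4}
Their product equals the constant term of the cyclotomic polynomial Φ_5(x) up to sign.
For n ≥ 3, the product of all primitive nth roots of unity is 1. (For n=1 it is 1; for n=2 it is -1.)

1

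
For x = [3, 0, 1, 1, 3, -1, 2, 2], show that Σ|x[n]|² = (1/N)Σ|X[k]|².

Time domain:
Σ|x[n]|² = |3|² + |0|² + |1|² + |1|² + |3|² + |-1|² + |2|² + |2|² = 29.0000

Frequency domain:
(1/8)Σ|X[k]|² = (1/8)(|11|² + |1.4142+1.0000i|² + |3+4i|² + |-1.4142-1.0000i|² + |7|² + |-1.4142+1.0000i|² + |3-4i|² + |1.4142-1.0000i|²) = (1/8)·232.0000 = 29.0000

Both sides agree, confirming Parseval's theorem.

Σ|x[n]|² = (1/N)Σ|X[k]|² = 29.0000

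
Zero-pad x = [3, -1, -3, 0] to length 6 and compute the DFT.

Original 4-point DFT: [-1, 6+1i, 1, 6-1i]
Zero-padded 6-point DFT provides frequency interpolation.

DFT_6([x, 0, ...]) = [-1, 4.0000+3.4641i, 5.0000-1.7321i, 1, 5.0000+1.7321i, 4.0000-3.4641i]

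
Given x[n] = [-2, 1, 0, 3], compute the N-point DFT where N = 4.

X[k] = Σ(n=0 to 3) x[n] · ω_4^(nk)
where ω_4 = e^(-2πi/4)

Computing each X[k]:
X[0] = 2
X[1] = -2+2i
X[2] = -6
X[3] = -2-2i

X = [2, -2+2i, -6, -2-2i]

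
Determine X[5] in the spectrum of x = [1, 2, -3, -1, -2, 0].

X[5] = Σ(n=0 to 5) x[n] · ω_6^(5n) where ω_6 = e^(-2πi/6)
= (1)·ω_6^0 + (2)·ω_6^5 + (-3)·ω_6^10 + (-1)·ω_6^15 + (-2)·ω_6^20 + (0)·ω_6^25

X[5] = 5.5000+0.8660i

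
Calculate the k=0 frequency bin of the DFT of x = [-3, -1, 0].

X[0] = Σ(n=0 to 2) x[n] · ω_3^0 = Σ x[n]
= (-3) + (-1) + (0)

X[0] = -4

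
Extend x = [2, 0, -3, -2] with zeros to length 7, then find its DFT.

Original 4-point DFT: [-3, 5-2i, 1, 5+2i]
Zero-padded 7-point DFT provides frequency interpolation.

DFT_7([x, 0, ...]) = [-3, 4.4695+3.7926i, 3.4559-2.8653i, 0.5746-0.3956i, 0.5746+0.3956i, 3.4559+2.8653i, 4.4695-3.7926i]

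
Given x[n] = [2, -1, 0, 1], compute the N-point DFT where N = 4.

X[k] = Σ(n=0 to 3) x[n] · ω_4^(nk)
where ω_4 = e^(-2πi/4)

Computing each X[k]:
X[0] = 2
X[1] = 2+2i
X[2] = 2
X[3] = 2-2i

X = [2, 2+2i, 2, 2-2i]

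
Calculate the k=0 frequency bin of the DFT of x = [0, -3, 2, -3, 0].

X[0] = Σ(n=0 to 4) x[n] · ω_5^0 = Σ x[n]
= (0) + (-3) + (2) + (-3) + (0)

X[0] = -4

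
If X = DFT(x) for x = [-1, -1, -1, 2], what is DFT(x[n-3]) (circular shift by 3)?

Time shift by 3: X_shifted[k] = ω_4^(3k) · X[k]
Shifted x = [-1, -1, 2, -1]

DFT(x[n-3]) = [-1, -3, 3, -3]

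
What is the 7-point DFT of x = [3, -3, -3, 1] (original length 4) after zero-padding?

Original 4-point DFT: [-2, 6+4i, 2, 6-4i]
Zero-padded 7-point DFT provides frequency interpolation.

DFT_7([x, 0, ...]) = [-2, 0.8961+4.8364i, 6.9940+2.4050i, 3.6099-2.0188i, 3.6099+2.0188i, 6.9940-2.4050i, 0.8961-4.8364i]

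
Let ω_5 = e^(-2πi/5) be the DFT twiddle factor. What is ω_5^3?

ω_5^3 = e^(-2πi·3/5)
= cos(-2π·3/5) + i·sin(-2π·3/5)
= cos(-6π/5) + i·sin(-6π/5)

ω_5^3 = cos(-6π/5) + i·sin(-6π/5) = -0.8090+0.5878i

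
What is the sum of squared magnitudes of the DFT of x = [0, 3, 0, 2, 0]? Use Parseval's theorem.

Parseval: Σ|x[n]|² = (1/N)Σ|X[k]|², so Σ|X[k]|² = N·Σ|x[n]|² = 5·13.0000

Σ|X[k]|² = N·Σ|x[n]|² = 5·13.0000 = 65.0000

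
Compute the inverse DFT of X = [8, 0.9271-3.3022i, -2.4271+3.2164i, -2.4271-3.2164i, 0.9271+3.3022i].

x[n] = (1/5) Σ(k=0 to 4) X[k] · e^(2πikn/5)

Computing each x[n]:
x[0] = 1
x[1] = 3
x[2] = 3
x[3] = -1
x[4] = 2

x = [1, 3, 3, -1, 2]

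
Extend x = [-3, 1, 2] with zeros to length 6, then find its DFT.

Original 3-point DFT: [0, -4.5000+0.8660i, -4.5000-0.8660i]
Zero-padded 6-point DFT provides frequency interpolation.

DFT_6([x, 0, ...]) = [0, -3.5000-2.5981i, -4.5000+0.8660i, -2, -4.5000-0.8660i, -3.5000+2.5981i]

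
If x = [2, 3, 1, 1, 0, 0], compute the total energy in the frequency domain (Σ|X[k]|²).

Parseval: Σ|x[n]|² = (1/N)Σ|X[k]|², so Σ|X[k]|² = N·Σ|x[n]|² = 6·15.0000

Σ|X[k]|² = N·Σ|x[n]|² = 6·15.0000 = 90.0000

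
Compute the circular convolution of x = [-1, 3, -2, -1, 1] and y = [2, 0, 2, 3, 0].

(x ⊛ y)[n] = Σ(m=0 to 4) x[m] · y[(n-m) mod 5]

Computing each output sample:
(x ⊛ y)[0] = -10
(x ⊛ y)[1] = 5
(x ⊛ y)[2] = -3
(x ⊛ y)[3] = 1
(x ⊛ y)[4] = 7

x ⊛ y = [-10, 5, -3, 1, 7]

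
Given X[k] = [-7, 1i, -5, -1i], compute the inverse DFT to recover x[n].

x[n] = (1/4) Σ(k=0 to 3) X[k] · e^(2πikn/4)

Computing each x[n]:
x[0] = -3
x[1] = -1
x[2] = -3
x[3] = 0

x = [-3, -1, -3, 0]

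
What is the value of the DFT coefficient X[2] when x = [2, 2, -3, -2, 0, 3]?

X[2] = Σ(n=0 to 5) x[n] · ω_6^(2n) where ω_6 = e^(-2πi/6)
= (2)·ω_6^0 + (2)·ω_6^2 + (-3)·ω_6^4 + (-2)·ω_6^6 + (0)·ω_6^8 + (3)·ω_6^10

X[2] = -1.0000-1.7321i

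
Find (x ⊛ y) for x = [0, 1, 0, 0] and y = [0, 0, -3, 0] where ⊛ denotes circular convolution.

(x ⊛ y)[n] = Σ(m=0 to 3) x[m] · y[(n-m) mod 4]

Computing each output sample:
(x ⊛ y)[0] = 0
(x ⊛ y)[1] = 0
(x ⊛ y)[2] = 0
(x ⊛ y)[3] = -3

x ⊛ y = [0, 0, 0, -3]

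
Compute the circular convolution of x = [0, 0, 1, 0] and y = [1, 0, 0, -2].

(x ⊛ y)[n] = Σ(m=0 to 3) x[m] · y[(n-m) mod 4]

Computing each output sample:
(x ⊛ y)[0] = 0
(x ⊛ y)[1] = -2
(x ⊛ y)[2] = 1
(x ⊛ y)[3] = 0

x ⊛ y = [0, -2, 1, 0]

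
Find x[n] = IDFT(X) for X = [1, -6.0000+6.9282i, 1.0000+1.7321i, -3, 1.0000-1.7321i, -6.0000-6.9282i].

x[n] = (1/6) Σ(k=0 to 5) X[k] · e^(2πikn/6)

Computing each x[n]:
x[0] = -2
x[1] = -3
x[2] = -1
x[3] = 3
x[4] = 2
x[5] = 2

x = [-2, -3, -1, 3, 2, 2]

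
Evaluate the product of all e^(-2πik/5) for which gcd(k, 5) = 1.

The primitive 5th roots of unity are ω_5^k for k coprime to 5: k ∈ {1, 2, 3, 4}
Their product equals the constant term of the cyclotomic polynomial Φ_5(x) up to sign.
For n ≥ 3, the product of all primitive nth roots of unity is 1. (For n=1 it is 1; for n=2 it is -1.)

1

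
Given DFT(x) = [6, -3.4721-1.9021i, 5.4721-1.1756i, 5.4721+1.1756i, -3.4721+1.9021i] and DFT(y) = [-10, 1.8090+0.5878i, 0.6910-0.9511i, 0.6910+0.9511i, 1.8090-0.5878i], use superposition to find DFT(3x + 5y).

By linearity: DFT(3x + 5y) = 3·DFT(x) + 5·DFT(y)
= 3·[6, -3.4721-1.9021i, 5.4721-1.1756i, 5.4721+1.1756i, -3.4721+1.9021i] + 5·[-10, 1.8090+0.5878i, 0.6910-0.9511i, 0.6910+0.9511i, 1.8090-0.5878i]

Computing element-wise:
Z[0] = 3·(6) + 5·(-10) = -32
Z[1] = 3·(-3.4721-1.9021i) + 5·(1.8090+0.5878i) = -1.3713-2.7673i
Z[2] = 3·(5.4721-1.1756i) + 5·(0.6910-0.9511i) = 19.8713-8.2823i
Z[3] = 3·(5.4721+1.1756i) + 5·(0.6910+0.9511i) = 19.8713+8.2823i
Z[4] = 3·(-3.4721+1.9021i) + 5·(1.8090-0.5878i) = -1.3713+2.7673i

DFT(3x + 5y) = 3·X + 5·Y = [-32, -1.3713-2.7673i, 19.8713-8.2823i, 19.8713+8.2823i, -1.3713+2.7673i]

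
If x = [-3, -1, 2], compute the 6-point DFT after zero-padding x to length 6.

Original 3-point DFT: [-2, -3.5000+2.5981i, -3.5000-2.5981i]
Zero-padded 6-point DFT provides frequency interpolation.

DFT_6([x, 0, ...]) = [-2, -4.5000-0.8660i, -3.5000+2.5981i, 0, -3.5000-2.5981i, -4.5000+0.8660i]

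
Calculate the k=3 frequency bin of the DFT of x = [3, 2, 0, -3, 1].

X[3] = Σ(n=0 to 4) x[n] · ω_5^(3n) where ω_5 = e^(-2πi/5)
= (3)·ω_5^0 + (2)·ω_5^3 + (0)·ω_5^6 + (-3)·ω_5^9 + (1)·ω_5^12

X[3] = -0.3541-2.2654i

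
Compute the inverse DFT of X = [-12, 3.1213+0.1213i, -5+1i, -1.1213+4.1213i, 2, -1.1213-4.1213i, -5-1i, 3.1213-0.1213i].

x[n] = (1/8) Σ(k=0 to 7) X[k] · e^(2πikn/8)

Computing each x[n]:
x[0] = -2
x[1] = -2
x[2] = 1
x[3] = -3
x[4] = -3
x[5] = -2
x[6] = -1
x[7] = 0

x = [-2, -2, 1, -3, -3, -2, -1, 0]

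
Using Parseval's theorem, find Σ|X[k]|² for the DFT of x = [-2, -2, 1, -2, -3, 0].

Parseval: Σ|x[n]|² = (1/N)Σ|X[k]|², so Σ|X[k]|² = N·Σ|x[n]|² = 6·22.0000

Σ|X[k]|² = N·Σ|x[n]|² = 6·22.0000 = 132.0000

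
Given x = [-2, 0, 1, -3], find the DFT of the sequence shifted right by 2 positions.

Time shift by 2: X_shifted[k] = ω_4^(2k) · X[k]
Shifted x = [1, -3, -2, 0]

DFT(x[n-2]) = [-4, 3+3i, 2, 3-3i]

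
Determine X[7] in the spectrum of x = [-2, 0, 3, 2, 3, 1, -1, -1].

X[7] = Σ(n=0 to 7) x[n] · ω_8^(7n) where ω_8 = e^(-2πi/8)
= (-2)·ω_8^0 + (0)·ω_8^7 + (3)·ω_8^14 + (2)·ω_8^21 + (3)·ω_8^28 + (1)·ω_8^35 + (-1)·ω_8^42 + (-1)·ω_8^49

X[7] = -7.8284+5.4142i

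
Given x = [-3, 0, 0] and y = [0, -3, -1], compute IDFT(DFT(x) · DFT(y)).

(x ⊛ y)[n] = Σ(m=0 to 2) x[m] · y[(n-m) mod 3]

Computing each output sample:
(x ⊛ y)[0] = 0
(x ⊛ y)[1] = 9
(x ⊛ y)[2] = 3

x ⊛ y = [0, 9, 3]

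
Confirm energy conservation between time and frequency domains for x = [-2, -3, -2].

Time domain:
Σ|x[n]|² = |-2|² + |-3|² + |-2|² = 17.0000

Frequency domain:
(1/3)Σ|X[k]|² = (1/3)(|-7|² + |0.5000+0.8660i|² + |0.5000-0.8660i|²) = (1/3)·51.0000 = 17.0000

Both sides agree, confirming Parseval's theorem.

Σ|x[n]|² = (1/N)Σ|X[k]|² = 17.0000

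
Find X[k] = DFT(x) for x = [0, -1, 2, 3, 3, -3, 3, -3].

X[k] = Σ(n=0 to 7) x[n] · ω_8^(nk)
where ω_8 = e^(-2πi/8)

Computing each X[k]:
X[0] = 4
X[1] = -5.8284-4.6569i
X[2] = -2+4i
X[3] = -0.1716-6.6569i
X[4] = 12
X[5] = -0.1716+6.6569i
X[6] = -2-4i
X[7] = -5.8284+4.6569i

X = [4, -5.8284-4.6569i, -2+4i, -0.1716-6.6569i, 12, -0.1716+6.6569i, -2-4i, -5.8284+4.6569i]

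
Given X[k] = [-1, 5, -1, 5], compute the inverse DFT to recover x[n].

x[n] = (1/4) Σ(k=0 to 3) X[k] · e^(2πikn/4)

Computing each x[n]:
x[0] = 2
x[1] = 0
x[2] = -3
x[3] = 0

x = [2, 0, -3, 0]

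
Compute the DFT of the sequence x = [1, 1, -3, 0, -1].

X[k] = Σ(n=0 to 4) x[n] · ω_5^(nk)
where ω_5 = e^(-2πi/5)

Computing each X[k]:
X[0] = -2
X[1] = 3.4271-0.1388i
X[2] = 0.0729-4.0287i
X[3] = 0.0729+4.0287i
X[4] = 3.4271+0.1388i

X = [-2, 3.4271-0.1388i, 0.0729-4.0287i, 0.0729+4.0287i, 3.4271+0.1388i]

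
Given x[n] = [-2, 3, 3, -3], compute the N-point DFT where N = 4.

X[k] = Σ(n=0 to 3) x[n] · ω_4^(nk)
where ω_4 = e^(-2πi/4)

Computing each X[k]:
X[0] = 1
X[1] = -5-6i
X[2] = 1
X[3] = -5+6i

X = [1, -5-6i, 1, -5+6i]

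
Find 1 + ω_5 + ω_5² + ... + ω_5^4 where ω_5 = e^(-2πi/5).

Sum of all nth roots of unity equals 0 for n > 1 (geometric series with r ≠ 1).

0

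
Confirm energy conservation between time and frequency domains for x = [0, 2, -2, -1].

Time domain:
Σ|x[n]|² = |0|² + |2|² + |-2|² + |-1|² = 9.0000

Frequency domain:
(1/4)Σ|X[k]|² = (1/4)(|-1|² + |2-3i|² + |-3|² + |2+3i|²) = (1/4)·36.0000 = 9.0000

Both sides agree, confirming Parseval's theorem.

Σ|x[n]|² = (1/N)Σ|X[k]|² = 9.0000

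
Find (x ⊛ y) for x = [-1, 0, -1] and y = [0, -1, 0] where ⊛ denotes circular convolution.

(x ⊛ y)[n] = Σ(m=0 to 2) x[m] · y[(n-m) mod 3]

Computing each output sample:
(x ⊛ y)[0] = 1
(x ⊛ y)[1] = 1
(x ⊛ y)[2] = 0

x ⊛ y = [1, 1, 0]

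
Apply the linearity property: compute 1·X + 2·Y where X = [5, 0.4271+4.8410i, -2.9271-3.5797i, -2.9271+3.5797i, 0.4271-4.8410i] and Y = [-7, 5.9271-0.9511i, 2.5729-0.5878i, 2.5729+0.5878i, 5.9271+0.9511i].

By linearity: DFT(1x + 2y) = 1·DFT(x) + 2·DFT(y)
= 1·[5, 0.4271+4.8410i, -2.9271-3.5797i, -2.9271+3.5797i, 0.4271-4.8410i] + 2·[-7, 5.9271-0.9511i, 2.5729-0.5878i, 2.5729+0.5878i, 5.9271+0.9511i]

Computing element-wise:
Z[0] = 1·(5) + 2·(-7) = -9
Z[1] = 1·(0.4271+4.8410i) + 2·(5.9271-0.9511i) = 12.2813+2.9388i
Z[2] = 1·(-2.9271-3.5797i) + 2·(2.5729-0.5878i) = 2.2187-4.7553i
Z[3] = 1·(-2.9271+3.5797i) + 2·(2.5729+0.5878i) = 2.2187+4.7553i
Z[4] = 1·(0.4271-4.8410i) + 2·(5.9271+0.9511i) = 12.2813-2.9388i

DFT(1x + 2y) = 1·X + 2·Y = [-9, 12.2813+2.9388i, 2.2187-4.7553i, 2.2187+4.7553i, 12.2813-2.9388i]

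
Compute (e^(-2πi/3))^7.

Since ω_3^3 = 1, powers reduce modulo 3.
7 mod 3 = 1
So ω_3^7 = ω_3^1 = e^(-2πi·1/3)

ω_3^7 = ω_3^1 = -0.5000-0.8660i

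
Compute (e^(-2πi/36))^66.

Since ω_36^36 = 1, powers reduce modulo 36.
66 mod 36 = 30
So ω_36^66 = ω_36^30 = e^(-2πi·30/36)

ω_36^66 = ω_36^30 = 0.5000+0.8660i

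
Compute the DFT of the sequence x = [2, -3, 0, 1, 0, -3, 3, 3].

X[k] = Σ(n=0 to 7) x[n] · ω_8^(nk)
where ω_8 = e^(-2πi/8)

Computing each X[k]:
X[0] = 3
X[1] = 3.4142+4.4142i
X[2] = -1+10i
X[3] = 0.5858-1.5858i
X[4] = 7
X[5] = 0.5858+1.5858i
X[6] = -1-10i
X[7] = 3.4142-4.4142i

X = [3, 3.4142+4.4142i, -1+10i, 0.5858-1.5858i, 7, 0.5858+1.5858i, -1-10i, 3.4142-4.4142i]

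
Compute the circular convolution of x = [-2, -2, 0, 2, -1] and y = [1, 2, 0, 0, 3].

(x ⊛ y)[n] = Σ(m=0 to 4) x[m] · y[(n-m) mod 5]

Computing each output sample:
(x ⊛ y)[0] = -10
(x ⊛ y)[1] = -6
(x ⊛ y)[2] = 2
(x ⊛ y)[3] = -1
(x ⊛ y)[4] = -3

x ⊛ y = [-10, -6, 2, -1, -3]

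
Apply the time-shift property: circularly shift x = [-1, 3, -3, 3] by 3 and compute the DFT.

Time shift by 3: X_shifted[k] = ω_4^(3k) · X[k]
Shifted x = [3, -3, 3, -1]

DFT(x[n-3]) = [2, 2i, 10, -2i]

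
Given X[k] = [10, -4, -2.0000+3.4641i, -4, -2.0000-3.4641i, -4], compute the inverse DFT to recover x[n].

x[n] = (1/6) Σ(k=0 to 5) X[k] · e^(2πikn/6)

Computing each x[n]:
x[0] = -1
x[1] = 1
x[2] = 3
x[3] = 3
x[4] = 1
x[5] = 3

x = [-1, 1, 3, 3, 1, 3]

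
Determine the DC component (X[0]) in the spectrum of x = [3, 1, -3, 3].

X[0] = Σ(n=0 to 3) x[n] · ω_4^0 = Σ x[n]
= (3) + (1) + (-3) + (3)

X[0] = 4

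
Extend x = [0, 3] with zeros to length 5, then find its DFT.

Original 2-point DFT: [3, -3]
Zero-padded 5-point DFT provides frequency interpolation.

DFT_5([x, 0, ...]) = [3, 0.9271-2.8532i, -2.4271-1.7634i, -2.4271+1.7634i, 0.9271+2.8532i]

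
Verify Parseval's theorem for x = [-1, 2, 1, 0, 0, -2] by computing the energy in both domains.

Time domain:
Σ|x[n]|² = |-1|² + |2|² + |1|² + |0|² + |0|² + |-2|² = 10.0000

Frequency domain:
(1/6)Σ|X[k]|² = (1/6)(|0|² + |-1.5000-4.3301i|² + |-1.5000-2.5981i|² + |0|² + |-1.5000+2.5981i|² + |-1.5000+4.3301i|²) = (1/6)·60.0000 = 10.0000

Both sides agree, confirming Parseval's theorem.

Σ|x[n]|² = (1/N)Σ|X[k]|² = 10.0000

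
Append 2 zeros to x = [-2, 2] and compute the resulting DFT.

Original 2-point DFT: [0, -4]
Zero-padded 4-point DFT provides frequency interpolation.

DFT_4([x, 0, ...]) = [0, -2-2i, -4, -2+2i]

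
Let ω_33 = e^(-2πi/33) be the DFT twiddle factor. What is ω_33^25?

ω_33^25 = e^(-2πi·25/33)
= cos(-2π·25/33) + i·sin(-2π·25/33)
= cos(-50π/33) + i·sin(-50π/33)

ω_33^25 = cos(-50π/33) + i·sin(-50π/33) = 0.0476+0.9989i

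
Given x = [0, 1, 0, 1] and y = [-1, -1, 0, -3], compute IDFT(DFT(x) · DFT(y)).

(x ⊛ y)[n] = Σ(m=0 to 3) x[m] · y[(n-m) mod 4]

Computing each output sample:
(x ⊛ y)[0] = -4
(x ⊛ y)[1] = -1
(x ⊛ y)[2] = -4
(x ⊛ y)[3] = -1

x ⊛ y = [-4, -1, -4, -1]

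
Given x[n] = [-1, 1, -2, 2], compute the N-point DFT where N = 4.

X[k] = Σ(n=0 to 3) x[n] · ω_4^(nk)
where ω_4 = e^(-2πi/4)

Computing each X[k]:
X[0] = 0
X[1] = 1+1i
X[2] = -6
X[3] = 1-1i

X = [0, 1+1i, -6, 1-1i]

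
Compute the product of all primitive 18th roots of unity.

The primitive 18th roots of unity are ω_18^k for k coprime to 18: k ∈ {1, 5, 7, 11, 13, 17}
Their product equals the constant term of the cyclotomic polynomial Φ_18(x) up to sign.
For n ≥ 3, the product of all primitive nth roots of unity is 1. (For n=1 it is 1; for n=2 it is -1.)

1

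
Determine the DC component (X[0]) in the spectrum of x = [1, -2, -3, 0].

X[0] = Σ(n=0 to 3) x[n] · ω_4^0 = Σ x[n]
= (1) + (-2) + (-3) + (0)

X[0] = -4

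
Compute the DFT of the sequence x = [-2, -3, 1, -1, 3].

X[k] = Σ(n=0 to 4) x[n] · ω_5^(nk)
where ω_5 = e^(-2πi/5)

Computing each X[k]:
X[0] = -2
X[1] = -2.0000+4.5308i
X[2] = -2.0000+5.4288i
X[3] = -2.0000-5.4288i
X[4] = -2.0000-4.5308i

X = [-2, -2.0000+4.5308i, -2.0000+5.4288i, -2.0000-5.4288i, -2.0000-4.5308i]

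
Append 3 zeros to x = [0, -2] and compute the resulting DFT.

Original 2-point DFT: [-2, 2]
Zero-padded 5-point DFT provides frequency interpolation.

DFT_5([x, 0, ...]) = [-2, -0.6180+1.9021i, 1.6180+1.1756i, 1.6180-1.1756i, -0.6180-1.9021i]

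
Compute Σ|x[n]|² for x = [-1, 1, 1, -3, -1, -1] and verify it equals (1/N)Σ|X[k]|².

Time domain:
Σ|x[n]|² = |-1|² + |1|² + |1|² + |-3|² + |-1|² + |-1|² = 14.0000

Frequency domain:
(1/6)Σ|X[k]|² = (1/6)(|-4|² + |2.0000-3.4641i|² + |-4|² + |2|² + |-4|² + |2.0000+3.4641i|²) = (1/6)·84.0000 = 14.0000

Both sides agree, confirming Parseval's theorem.

Σ|x[n]|² = (1/N)Σ|X[k]|² = 14.0000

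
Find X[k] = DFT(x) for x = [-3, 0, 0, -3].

X[k] = Σ(n=0 to 3) x[n] · ω_4^(nk)
where ω_4 = e^(-2πi/4)

Computing each X[k]:
X[0] = -6
X[1] = -3-3i
X[2] = 0
X[3] = -3+3i

X = [-6, -3-3i, 0, -3+3i]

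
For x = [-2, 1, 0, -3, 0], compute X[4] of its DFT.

X[4] = Σ(n=0 to 4) x[n] · ω_5^(4n) where ω_5 = e^(-2πi/5)
= (-2)·ω_5^0 + (1)·ω_5^4 + (0)·ω_5^8 + (-3)·ω_5^12 + (0)·ω_5^16

X[4] = 0.7361+2.7144i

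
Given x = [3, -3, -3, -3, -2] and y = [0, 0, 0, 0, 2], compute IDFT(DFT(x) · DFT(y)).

(x ⊛ y)[n] = Σ(m=0 to 4) x[m] · y[(n-m) mod 5]

Computing each output sample:
(x ⊛ y)[0] = -6
(x ⊛ y)[1] = -6
(x ⊛ y)[2] = -6
(x ⊛ y)[3] = -4
(x ⊛ y)[4] = 6

x ⊛ y = [-6, -6, -6, -4, 6]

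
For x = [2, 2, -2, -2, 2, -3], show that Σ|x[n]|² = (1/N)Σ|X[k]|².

Time domain:
Σ|x[n]|² = |2|² + |2|² + |-2|² + |-2|² + |2|² + |-3|² = 29.0000

Frequency domain:
(1/6)Σ|X[k]|² = (1/6)(|-1|² + |3.5000-0.8660i|² + |0.5000-7.7942i|² + |5|² + |0.5000+7.7942i|² + |3.5000+0.8660i|²) = (1/6)·174.0000 = 29.0000

Both sides agree, confirming Parseval's theorem.

Σ|x[n]|² = (1/N)Σ|X[k]|² = 29.0000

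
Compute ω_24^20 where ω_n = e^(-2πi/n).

ω_24^20 = e^(-2πi·20/24)
= cos(-2π·20/24) + i·sin(-2π·20/24)
= cos(-40π/24) + i·sin(-40π/24)

ω_24^20 = cos(-40π/24) + i·sin(-40π/24) = 0.5000+0.8660i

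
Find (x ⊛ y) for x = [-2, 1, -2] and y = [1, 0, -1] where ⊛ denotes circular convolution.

(x ⊛ y)[n] = Σ(m=0 to 2) x[m] · y[(n-m) mod 3]

Computing each output sample:
(x ⊛ y)[0] = -3
(x ⊛ y)[1] = 3
(x ⊛ y)[2] = 0

x ⊛ y = [-3, 3, 0]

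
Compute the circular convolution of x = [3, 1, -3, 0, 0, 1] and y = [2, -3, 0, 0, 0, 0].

(x ⊛ y)[n] = Σ(m=0 to 5) x[m] · y[(n-m) mod 6]

Computing each output sample:
(x ⊛ y)[0] = 3
(x ⊛ y)[1] = -7
(x ⊛ y)[2] = -9
(x ⊛ y)[3] = 9
(x ⊛ y)[4] = 0
(x ⊛ y)[5] = 2

x ⊛ y = [3, -7, -9, 9, 0, 2]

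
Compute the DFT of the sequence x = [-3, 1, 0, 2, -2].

X[k] = Σ(n=0 to 4) x[n] · ω_5^(nk)
where ω_5 = e^(-2πi/5)

Computing each X[k]:
X[0] = -2
X[1] = -4.9271-1.6776i
X[2] = -1.5729-3.6655i
X[3] = -1.5729+3.6655i
X[4] = -4.9271+1.6776i

X = [-2, -4.9271-1.6776i, -1.5729-3.6655i, -1.5729+3.6655i, -4.9271+1.6776i]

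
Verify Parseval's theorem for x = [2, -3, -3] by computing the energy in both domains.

Time domain:
Σ|x[n]|² = |2|² + |-3|² + |-3|² = 22.0000

Frequency domain:
(1/3)Σ|X[k]|² = (1/3)(|-4|² + |5|² + |5|²) = (1/3)·66.0000 = 22.0000

Both sides agree, confirming Parseval's theorem.

Σ|x[n]|² = (1/N)Σ|X[k]|² = 22.0000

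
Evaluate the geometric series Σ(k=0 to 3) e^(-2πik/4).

Sum of all nth roots of unity equals 0 for n > 1 (geometric series with r ≠ 1).

0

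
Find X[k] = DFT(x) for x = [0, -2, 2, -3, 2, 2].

X[k] = Σ(n=0 to 5) x[n] · ω_6^(nk)
where ω_6 = e^(-2πi/6)

Computing each X[k]:
X[0] = 1
X[1] = 1.0000+3.4641i
X[2] = -5.0000+3.4641i
X[3] = 7
X[4] = -5.0000-3.4641i
X[5] = 1.0000-3.4641i

X = [1, 1.0000+3.4641i, -5.0000+3.4641i, 7, -5.0000-3.4641i, 1.0000-3.4641i]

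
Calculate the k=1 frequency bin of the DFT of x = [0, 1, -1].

X[1] = Σ(n=0 to 2) x[n] · ω_3^(1n) where ω_3 = e^(-2πi/3)
= (0)·ω_3^0 + (1)·ω_3^1 + (-1)·ω_3^2

X[1] = -1.7321i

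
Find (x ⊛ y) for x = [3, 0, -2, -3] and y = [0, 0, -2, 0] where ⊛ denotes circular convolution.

(x ⊛ y)[n] = Σ(m=0 to 3) x[m] · y[(n-m) mod 4]

Computing each output sample:
(x ⊛ y)[0] = 4
(x ⊛ y)[1] = 6
(x ⊛ y)[2] = -6
(x ⊛ y)[3] = 0

x ⊛ y = [4, 6, -6, 0]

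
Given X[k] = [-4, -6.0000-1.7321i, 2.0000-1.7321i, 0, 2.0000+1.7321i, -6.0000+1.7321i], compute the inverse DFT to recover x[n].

x[n] = (1/6) Σ(k=0 to 5) X[k] · e^(2πikn/6)

Computing each x[n]:
x[0] = -2
x[1] = -1
x[2] = 0
x[3] = 2
x[4] = 0
x[5] = -3

x = [-2, -1, 0, 2, 0, -3]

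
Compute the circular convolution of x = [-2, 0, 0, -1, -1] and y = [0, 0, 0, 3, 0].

(x ⊛ y)[n] = Σ(m=0 to 4) x[m] · y[(n-m) mod 5]

Computing each output sample:
(x ⊛ y)[0] = 0
(x ⊛ y)[1] = -3
(x ⊛ y)[2] = -3
(x ⊛ y)[3] = -6
(x ⊛ y)[4] = 0

x ⊛ y = [0, -3, -3, -6, 0]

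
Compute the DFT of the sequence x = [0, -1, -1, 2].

X[k] = Σ(n=0 to 3) x[n] · ω_4^(nk)
where ω_4 = e^(-2πi/4)

Computing each X[k]:
X[0] = 0
X[1] = 1+3i
X[2] = -2
X[3] = 1-3i

X = [0, 1+3i, -2, 1-3i]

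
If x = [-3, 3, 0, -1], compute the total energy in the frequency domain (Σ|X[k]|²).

Parseval: Σ|x[n]|² = (1/N)Σ|X[k]|², so Σ|X[k]|² = N·Σ|x[n]|² = 4·19.0000

Σ|X[k]|² = N·Σ|x[n]|² = 4·19.0000 = 76.0000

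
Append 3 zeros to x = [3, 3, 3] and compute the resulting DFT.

Original 3-point DFT: [9, 0, 0]
Zero-padded 6-point DFT provides frequency interpolation.

DFT_6([x, 0, ...]) = [9, 3.0000-5.1962i, 0, 3, 0, 3.0000+5.1962i]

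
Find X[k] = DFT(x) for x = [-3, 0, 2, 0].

X[k] = Σ(n=0 to 3) x[n] · ω_4^(nk)
where ω_4 = e^(-2πi/4)

Computing each X[k]:
X[0] = -1
X[1] = -5
X[2] = -1
X[3] = -5

X = [-1, -5, -1, -5]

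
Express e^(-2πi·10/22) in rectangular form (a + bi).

ω_22^10 = e^(-2πi·10/22)
= cos(-2π·10/22) + i·sin(-2π·10/22)
= cos(-20π/22) + i·sin(-20π/22)

ω_22^10 = cos(-20π/22) + i·sin(-20π/22) = -0.9595-0.2817i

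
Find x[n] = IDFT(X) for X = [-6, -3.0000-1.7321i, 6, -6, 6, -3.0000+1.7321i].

x[n] = (1/6) Σ(k=0 to 5) X[k] · e^(2πikn/6)

Computing each x[n]:
x[0] = -1
x[1] = -1
x[2] = -2
x[3] = 3
x[4] = -3
x[5] = -2

x = [-1, -1, -2, 3, -3, -2]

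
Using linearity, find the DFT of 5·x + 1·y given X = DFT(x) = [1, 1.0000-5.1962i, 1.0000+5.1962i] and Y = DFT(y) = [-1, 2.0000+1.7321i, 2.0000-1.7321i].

By linearity: DFT(5x + 1y) = 5·DFT(x) + 1·DFT(y)
= 5·[1, 1.0000-5.1962i, 1.0000+5.1962i] + 1·[-1, 2.0000+1.7321i, 2.0000-1.7321i]

Computing element-wise:
Z[0] = 5·(1) + 1·(-1) = 4
Z[1] = 5·(1.0000-5.1962i) + 1·(2.0000+1.7321i) = 7.0000-24.2489i
Z[2] = 5·(1.0000+5.1962i) + 1·(2.0000-1.7321i) = 7.0000+24.2489i

DFT(5x + 1y) = 5·X + 1·Y = [4, 7.0000-24.2489i, 7.0000+24.2489i]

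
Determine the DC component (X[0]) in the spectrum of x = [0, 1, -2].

X[0] = Σ(n=0 to 2) x[n] · ω_3^0 = Σ x[n]
= (0) + (1) + (-2)

X[0] = -1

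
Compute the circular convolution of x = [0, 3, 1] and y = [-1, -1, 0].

(x ⊛ y)[n] = Σ(m=0 to 2) x[m] · y[(n-m) mod 3]

Computing each output sample:
(x ⊛ y)[0] = -1
(x ⊛ y)[1] = -3
(x ⊛ y)[2] = -4

x ⊛ y = [-1, -3, -4]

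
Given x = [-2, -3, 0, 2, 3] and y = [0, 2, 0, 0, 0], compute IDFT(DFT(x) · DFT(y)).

(x ⊛ y)[n] = Σ(m=0 to 4) x[m] · y[(n-m) mod 5]

Computing each output sample:
(x ⊛ y)[0] = 6
(x ⊛ y)[1] = -4
(x ⊛ y)[2] = -6
(x ⊛ y)[3] = 0
(x ⊛ y)[4] = 4

x ⊛ y = [6, -4, -6, 0, 4]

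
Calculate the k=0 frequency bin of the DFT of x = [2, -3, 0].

X[0] = Σ(n=0 to 2) x[n] · ω_3^0 = Σ x[n]
= (2) + (-3) + (0)

X[0] = -1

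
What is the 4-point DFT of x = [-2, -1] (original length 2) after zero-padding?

Original 2-point DFT: [-3, -1]
Zero-padded 4-point DFT provides frequency interpolation.

DFT_4([x, 0, ...]) = [-3, -2+1i, -1, -2-1i]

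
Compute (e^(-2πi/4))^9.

Since ω_4^4 = 1, powers reduce modulo 4.
9 mod 4 = 1
So ω_4^9 = ω_4^1 = e^(-2πi·1/4)

ω_4^9 = ω_4^1 = -1i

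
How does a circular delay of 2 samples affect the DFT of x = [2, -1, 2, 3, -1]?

Time shift by 2: X_shifted[k] = ω_5^(2k) · X[k]
Shifted x = [3, -1, 2, -1, 2]

DFT(x[n-2]) = [5, 2.5000+1.0898i, 2.5000+4.6165i, 2.5000-4.6165i, 2.5000-1.0898i]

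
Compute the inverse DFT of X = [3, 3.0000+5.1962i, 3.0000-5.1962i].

x[n] = (1/3) Σ(k=0 to 2) X[k] · e^(2πikn/3)

Computing each x[n]:
x[0] = 3
x[1] = -3
x[2] = 3

x = [3, -3, 3]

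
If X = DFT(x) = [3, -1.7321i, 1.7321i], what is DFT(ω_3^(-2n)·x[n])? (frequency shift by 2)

Modulation property: DFT(ω_3^(-2n)·x[n]) = X[(k-2) mod 3], so circularly shift X by 2 positions.

X[k-2] = [-1.7321i, 1.7321i, 3]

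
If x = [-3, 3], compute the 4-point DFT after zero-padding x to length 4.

Original 2-point DFT: [0, -6]
Zero-padded 4-point DFT provides frequency interpolation.

DFT_4([x, 0, ...]) = [0, -3-3i, -6, -3+3i]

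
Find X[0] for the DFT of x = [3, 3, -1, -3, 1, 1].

X[0] = Σ(n=0 to 5) x[n] · ω_6^0 = Σ x[n]
= (3) + (3) + (-1) + (-3) + (1) + (1)

X[0] = 4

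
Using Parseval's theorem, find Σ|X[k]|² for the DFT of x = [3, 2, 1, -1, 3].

Parseval: Σ|x[n]|² = (1/N)Σ|X[k]|², so Σ|X[k]|² = N·Σ|x[n]|² = 5·24.0000

Σ|X[k]|² = N·Σ|x[n]|² = 5·24.0000 = 120.0000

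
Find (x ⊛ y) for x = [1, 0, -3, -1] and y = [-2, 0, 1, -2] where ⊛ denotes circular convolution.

(x ⊛ y)[n] = Σ(m=0 to 3) x[m] · y[(n-m) mod 4]

Computing each output sample:
(x ⊛ y)[0] = -5
(x ⊛ y)[1] = 5
(x ⊛ y)[2] = 9
(x ⊛ y)[3] = 0

x ⊛ y = [-5, 5, 9, 0]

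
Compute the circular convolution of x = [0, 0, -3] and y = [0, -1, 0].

(x ⊛ y)[n] = Σ(m=0 to 2) x[m] · y[(n-m) mod 3]

Computing each output sample:
(x ⊛ y)[0] = 3
(x ⊛ y)[1] = 0
(x ⊛ y)[2] = 0

x ⊛ y = [3, 0, 0]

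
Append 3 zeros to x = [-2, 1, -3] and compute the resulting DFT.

Original 3-point DFT: [-4, -1.0000-3.4641i, -1.0000+3.4641i]
Zero-padded 6-point DFT provides frequency interpolation.

DFT_6([x, 0, ...]) = [-4, 1.7321i, -1.0000-3.4641i, -6, -1.0000+3.4641i, -1.7321i]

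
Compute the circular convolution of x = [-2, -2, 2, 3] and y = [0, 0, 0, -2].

(x ⊛ y)[n] = Σ(m=0 to 3) x[m] · y[(n-m) mod 4]

Computing each output sample:
(x ⊛ y)[0] = 4
(x ⊛ y)[1] = -4
(x ⊛ y)[2] = -6
(x ⊛ y)[3] = 4

x ⊛ y = [4, -4, -6, 4]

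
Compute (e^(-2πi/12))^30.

Since ω_12^12 = 1, powers reduce modulo 12.
30 mod 12 = 6
So ω_12^30 = ω_12^6 = e^(-2πi·6/12)

ω_12^30 = ω_12^6 = -1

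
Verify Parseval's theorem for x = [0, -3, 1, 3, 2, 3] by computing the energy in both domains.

Time domain:
Σ|x[n]|² = |0|² + |-3|² + |1|² + |3|² + |2|² + |3|² = 32.0000

Frequency domain:
(1/6)Σ|X[k]|² = (1/6)(|6|² + |-4.5000+6.0622i|² + |1.5000+4.3301i|² + |0|² + |1.5000-4.3301i|² + |-4.5000-6.0622i|²) = (1/6)·192.0000 = 32.0000

Both sides agree, confirming Parseval's theorem.

Σ|x[n]|² = (1/N)Σ|X[k]|² = 32.0000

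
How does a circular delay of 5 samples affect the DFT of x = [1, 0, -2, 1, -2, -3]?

Time shift by 5: X_shifted[k] = ω_6^(5k) · X[k]
Shifted x = [0, -2, 1, -2, -3, 1]

DFT(x[n-5]) = [-5, 2.5000-0.8660i, -0.5000+6.0622i, 1, -0.5000-6.0622i, 2.5000+0.8660i]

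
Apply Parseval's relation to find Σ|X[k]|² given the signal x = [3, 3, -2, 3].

Parseval: Σ|x[n]|² = (1/N)Σ|X[k]|², so Σ|X[k]|² = N·Σ|x[n]|² = 4·31.0000

Σ|X[k]|² = N·Σ|x[n]|² = 4·31.0000 = 124.0000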